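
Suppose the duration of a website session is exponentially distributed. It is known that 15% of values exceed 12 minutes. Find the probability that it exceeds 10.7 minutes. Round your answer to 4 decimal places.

0.1842

e^(−λ·12) = 0.15 ⇒ λ = −ln(0.15)/12 = 0.158093.
P(X > 10.7) = e^(−0.158093·10.7) = e^(−1.6916) ≈ 0.1842.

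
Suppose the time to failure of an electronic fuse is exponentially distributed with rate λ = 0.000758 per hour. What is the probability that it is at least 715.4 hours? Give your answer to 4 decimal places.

P(X > 715.4) = e^(−λ·715.4) = e^(−0.54227) ≈ 0.5814.

0.5814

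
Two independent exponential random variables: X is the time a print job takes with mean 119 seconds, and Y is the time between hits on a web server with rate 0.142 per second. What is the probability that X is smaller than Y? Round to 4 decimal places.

0.0559

λ_1 = 1/119 = 0.00840336, λ_2 = 0.142.
For independent exponentials, P(X < Y) = λ_1/(λ_1+λ_2) = 0.00840336/0.150403 ≈ 0.0559.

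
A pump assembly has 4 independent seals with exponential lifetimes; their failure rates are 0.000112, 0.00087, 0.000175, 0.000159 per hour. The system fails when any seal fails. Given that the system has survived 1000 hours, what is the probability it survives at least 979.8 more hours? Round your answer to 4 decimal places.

0.2754

Time to first failure ~ Exp(Σλ) with Σλ = 0.001316.
By memorylessness, P(T > 1000+979.8 | T > 1000) = P(T > 979.8) = e^(−0.001316·979.8) ≈ 0.2754.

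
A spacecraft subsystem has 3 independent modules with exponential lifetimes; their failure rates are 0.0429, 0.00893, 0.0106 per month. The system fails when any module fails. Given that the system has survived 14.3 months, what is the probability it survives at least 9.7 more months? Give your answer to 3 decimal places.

0.546

Time to first failure ~ Exp(Σλ) with Σλ = 0.06243.
By memorylessness, P(T > 14.3+9.7 | T > 14.3) = P(T > 9.7) = e^(−0.06243·9.7) ≈ 0.546.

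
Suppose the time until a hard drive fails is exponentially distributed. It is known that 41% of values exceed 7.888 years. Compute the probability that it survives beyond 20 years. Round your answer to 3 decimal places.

0.104

e^(−λ·7.888) = 0.41 ⇒ λ = −ln(0.41)/7.888 = 0.113032.
P(X > 20) = e^(−0.113032·20) = e^(−2.2606) ≈ 0.104.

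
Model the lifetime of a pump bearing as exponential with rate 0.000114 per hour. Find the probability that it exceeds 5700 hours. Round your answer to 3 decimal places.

0.522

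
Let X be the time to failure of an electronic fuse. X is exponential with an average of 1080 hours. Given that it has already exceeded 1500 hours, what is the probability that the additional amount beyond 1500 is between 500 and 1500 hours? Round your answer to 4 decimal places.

0.3801

The rate is λ = 1/1080 = 0.000925926 per hour.
Memoryless: the residual past 1500 is again Exp(λ).
P(500 < residual < 1500) = e^(−λ·500) − e^(−λ·1500) = 0.62942 − 0.24935 ≈ 0.3801.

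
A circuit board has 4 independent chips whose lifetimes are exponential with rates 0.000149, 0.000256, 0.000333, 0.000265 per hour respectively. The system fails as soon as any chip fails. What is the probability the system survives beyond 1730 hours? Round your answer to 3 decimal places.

The time to first failure is exponential with rate Σλ = 0.000149 + 0.000256 + 0.000333 + 0.000265 = 0.001003.
P(min > 1730) = e^(−0.001003·1730) = e^(−1.7352) ≈ 0.176.

0.176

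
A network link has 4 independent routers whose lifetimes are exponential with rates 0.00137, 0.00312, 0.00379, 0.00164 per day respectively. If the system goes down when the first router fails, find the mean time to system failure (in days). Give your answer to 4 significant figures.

100.8

The time to first failure is exponential with rate Σλ = 0.00137 + 0.00312 + 0.00379 + 0.00164 = 0.00992.
E[min] = 1/Σλ = 1/0.00992 = 100.806 days.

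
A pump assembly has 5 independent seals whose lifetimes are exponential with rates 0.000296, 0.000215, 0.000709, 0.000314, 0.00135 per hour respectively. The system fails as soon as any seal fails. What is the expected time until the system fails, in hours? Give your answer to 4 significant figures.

The time to first failure is exponential with rate Σλ = 0.000296 + 0.000215 + 0.000709 + 0.000314 + 0.00135 = 0.002884.
E[min] = 1/Σλ = 1/0.002884 = 346.741 hours.

346.7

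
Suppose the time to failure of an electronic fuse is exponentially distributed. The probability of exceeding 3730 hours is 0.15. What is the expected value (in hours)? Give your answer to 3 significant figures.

1970

e^(−λ·3730) = 0.15 ⇒ λ = −ln(0.15)/3730 = 0.000508611.
Mean = 1/λ = 1966.14 hours.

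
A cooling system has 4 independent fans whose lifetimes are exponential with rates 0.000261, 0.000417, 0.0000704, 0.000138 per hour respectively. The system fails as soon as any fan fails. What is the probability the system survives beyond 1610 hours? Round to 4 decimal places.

0.2400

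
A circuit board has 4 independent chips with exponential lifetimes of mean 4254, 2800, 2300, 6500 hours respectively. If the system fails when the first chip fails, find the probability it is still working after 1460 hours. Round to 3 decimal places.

0.178

The first failure time is exponential with rate Σλ_i = 1/4254 + 1/2800 + 1/2300 + 1/6500 = 0.00118084 per hour.
P(min > 1460) = e^(−0.00118084·1460) = e^(−1.724) ≈ 0.178.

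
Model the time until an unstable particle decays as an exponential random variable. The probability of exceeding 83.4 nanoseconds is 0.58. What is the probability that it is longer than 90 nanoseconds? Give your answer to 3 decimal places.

0.556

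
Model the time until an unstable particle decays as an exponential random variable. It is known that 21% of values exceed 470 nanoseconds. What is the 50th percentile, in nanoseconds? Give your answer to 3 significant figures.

e^(−λ·470) = 0.21 ⇒ λ = −ln(0.21)/470 = 0.00332053.
50th percentile: 1 − e^(−λt) = 0.5, t = −ln(0.5)/λ = 208.746 nanoseconds.

209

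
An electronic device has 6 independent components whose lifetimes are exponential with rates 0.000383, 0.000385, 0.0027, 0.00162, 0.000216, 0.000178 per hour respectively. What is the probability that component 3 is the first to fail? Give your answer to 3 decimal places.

0.493

The time to first failure is exponential with rate Σλ = 0.000383 + 0.000385 + 0.0027 + 0.00162 + 0.000216 + 0.000178 = 0.005482.
P(component 3 first) = λ_3/Σλ = 0.0027/0.005482 ≈ 0.493.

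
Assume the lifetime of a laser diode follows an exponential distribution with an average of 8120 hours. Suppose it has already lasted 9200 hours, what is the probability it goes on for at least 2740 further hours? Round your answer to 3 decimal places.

0.714

The rate is λ = 1/8120 = 0.000123153 per hour.
The exponential is memoryless, so the remaining time is again Exp(λ): the condition X > 9200 is irrelevant.
P(X > 2740) = e^(−0.33744) ≈ 0.714.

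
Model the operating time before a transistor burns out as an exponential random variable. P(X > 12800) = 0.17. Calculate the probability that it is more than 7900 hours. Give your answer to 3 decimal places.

0.335

e^(−λ·12800) = 0.17 ⇒ λ = −ln(0.17)/12800 = 0.000138434.
P(X > 7900) = e^(−0.000138434·7900) = e^(−1.0936) ≈ 0.335.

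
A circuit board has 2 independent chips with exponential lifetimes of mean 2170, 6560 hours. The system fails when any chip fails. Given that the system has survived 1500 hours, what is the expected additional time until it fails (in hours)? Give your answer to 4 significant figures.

First-failure rate Σλ = 1/2170 + 1/6560 = 0.000613269.
By memorylessness the expected residual is 1/Σλ = 1630.61 hours, regardless of the 1500 already elapsed.

1631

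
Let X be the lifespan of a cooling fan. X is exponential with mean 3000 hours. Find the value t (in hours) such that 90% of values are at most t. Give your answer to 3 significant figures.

The rate is λ = 1/3000 = 0.000333333 per hour.
Set 1 − e^(−λt) = 0.9, so t = −ln(0.1)/λ = 2.3026/0.000333333 ≈ 6907.76 hours.

6910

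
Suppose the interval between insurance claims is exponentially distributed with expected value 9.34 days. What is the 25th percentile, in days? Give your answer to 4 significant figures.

2.687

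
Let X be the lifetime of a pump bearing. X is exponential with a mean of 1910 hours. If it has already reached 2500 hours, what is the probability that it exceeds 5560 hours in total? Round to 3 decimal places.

0.201

The rate is λ = 1/1910 = 0.00052356 per hour.
By the memoryless property, P(X > 2500+3060 | X > 2500) = P(X > 3060).
P(X > 3060) = e^(−1.6021) ≈ 0.201.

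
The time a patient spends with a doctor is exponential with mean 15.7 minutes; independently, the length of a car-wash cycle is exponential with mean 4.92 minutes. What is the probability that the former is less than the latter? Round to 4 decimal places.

λ_1 = 1/15.7 = 0.0636943, λ_2 = 1/4.92 = 0.203252.
For independent exponentials, P(the former < the latter) = λ_1/(λ_1+λ_2) = 0.0636943/0.266946 ≈ 0.2386.

0.2386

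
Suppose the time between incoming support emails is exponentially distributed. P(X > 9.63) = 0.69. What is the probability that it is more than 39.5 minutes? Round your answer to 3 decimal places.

e^(−λ·9.63) = 0.69 ⇒ λ = −ln(0.69)/9.63 = 0.0385321.
P(X > 39.5) = e^(−0.0385321·39.5) = e^(−1.522) ≈ 0.218.

0.218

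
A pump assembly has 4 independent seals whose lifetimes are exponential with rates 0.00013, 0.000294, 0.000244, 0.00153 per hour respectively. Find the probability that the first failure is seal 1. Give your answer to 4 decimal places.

0.0591

The time to first failure is exponential with rate Σλ = 0.00013 + 0.000294 + 0.000244 + 0.00153 = 0.002198.
P(seal 1 first) = λ_1/Σλ = 0.00013/0.002198 ≈ 0.0591.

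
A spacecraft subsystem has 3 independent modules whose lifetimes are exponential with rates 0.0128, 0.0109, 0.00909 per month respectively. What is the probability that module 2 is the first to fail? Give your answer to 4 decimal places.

0.3324

The time to first failure is exponential with rate Σλ = 0.0128 + 0.0109 + 0.00909 = 0.03279.
P(module 2 first) = λ_2/Σλ = 0.0109/0.03279 ≈ 0.3324.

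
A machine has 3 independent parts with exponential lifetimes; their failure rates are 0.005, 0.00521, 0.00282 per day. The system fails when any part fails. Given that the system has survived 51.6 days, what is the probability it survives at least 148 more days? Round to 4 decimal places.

Time to first failure ~ Exp(Σλ) with Σλ = 0.01303.
By memorylessness, P(T > 51.6+148 | T > 51.6) = P(T > 148) = e^(−0.01303·148) ≈ 0.1454.

0.1454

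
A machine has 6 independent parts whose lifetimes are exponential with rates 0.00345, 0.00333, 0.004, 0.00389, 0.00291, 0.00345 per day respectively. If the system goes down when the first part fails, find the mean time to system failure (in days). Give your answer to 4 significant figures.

The time to first failure is exponential with rate Σλ = 0.00345 + 0.00333 + 0.004 + 0.00389 + 0.00291 + 0.00345 = 0.02103.
E[min] = 1/Σλ = 1/0.02103 = 47.5511 days.

47.55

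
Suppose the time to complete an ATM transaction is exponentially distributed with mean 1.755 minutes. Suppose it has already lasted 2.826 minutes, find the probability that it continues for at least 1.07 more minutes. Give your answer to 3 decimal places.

0.544

The rate is λ = 1/1.755 = 0.569801 per minute.
The exponential is memoryless, so the remaining time is again Exp(λ): the condition X > 2.826 is irrelevant.
P(X > 1.07) = e^(−0.60969) ≈ 0.544.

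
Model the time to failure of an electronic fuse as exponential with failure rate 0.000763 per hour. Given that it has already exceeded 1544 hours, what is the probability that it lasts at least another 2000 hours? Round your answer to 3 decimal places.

P(X > s+t | X > s) = e^(−λ(s+t))/e^(−λs) = e^(−λt), independent of s = 1544.
P(X > 2000) = e^(−1.526) ≈ 0.217.

0.217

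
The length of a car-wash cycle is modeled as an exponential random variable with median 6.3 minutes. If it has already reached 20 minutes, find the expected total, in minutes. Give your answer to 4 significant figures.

For an exponential, median = ln(2)/λ, so λ = ln 2 / 6.3 = 0.110023 per minute.
By memorylessness, E[X | X > 20] = 20 + 1/λ = 20 + 9.08898 = 29.089 minutes.

29.09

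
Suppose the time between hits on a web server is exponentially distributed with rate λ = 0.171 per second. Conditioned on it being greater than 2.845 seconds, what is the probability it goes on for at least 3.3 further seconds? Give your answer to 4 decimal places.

0.5688

P(X > s+t | X > s) = e^(−λ(s+t))/e^(−λs) = e^(−λt), independent of s = 2.845.
P(X > 3.3) = e^(−0.5643) ≈ 0.5688.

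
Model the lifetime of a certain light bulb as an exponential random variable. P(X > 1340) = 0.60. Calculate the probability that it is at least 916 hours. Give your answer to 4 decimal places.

0.7053

e^(−λ·1340) = 0.60 ⇒ λ = −ln(0.60)/1340 = 0.000381213.
P(X > 916) = e^(−0.000381213·916) = e^(−0.34919) ≈ 0.7053.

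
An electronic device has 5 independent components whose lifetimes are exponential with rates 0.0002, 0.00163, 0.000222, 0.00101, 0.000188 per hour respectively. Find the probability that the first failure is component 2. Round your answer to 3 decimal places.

The time to first failure is exponential with rate Σλ = 0.0002 + 0.00163 + 0.000222 + 0.00101 + 0.000188 = 0.00325.
P(component 2 first) = λ_2/Σλ = 0.00163/0.00325 ≈ 0.502.

0.502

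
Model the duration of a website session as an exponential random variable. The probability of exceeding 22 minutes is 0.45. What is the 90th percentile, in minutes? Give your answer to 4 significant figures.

63.44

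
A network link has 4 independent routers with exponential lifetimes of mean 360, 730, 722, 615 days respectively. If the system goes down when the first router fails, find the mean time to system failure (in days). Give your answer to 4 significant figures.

The first failure time is exponential with rate Σλ_i = 1/360 + 1/730 + 1/722 + 1/615 = 0.0071587 per day.
E[min] = 1/Σλ = 1/0.0071587 = 139.69 days.

139.7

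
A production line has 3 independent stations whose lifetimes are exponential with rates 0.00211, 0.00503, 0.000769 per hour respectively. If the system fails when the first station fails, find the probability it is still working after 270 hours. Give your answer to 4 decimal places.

The time to first failure is exponential with rate Σλ = 0.00211 + 0.00503 + 0.000769 = 0.007909.
P(min > 270) = e^(−0.007909·270) = e^(−2.1354) ≈ 0.1182.

0.1182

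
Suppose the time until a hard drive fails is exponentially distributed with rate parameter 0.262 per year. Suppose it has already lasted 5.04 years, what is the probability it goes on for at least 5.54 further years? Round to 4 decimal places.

P(X > s+t | X > s) = e^(−λ(s+t))/e^(−λs) = e^(−λt), independent of s = 5.04.
P(X > 5.54) = e^(−1.4515) ≈ 0.2342.

0.2342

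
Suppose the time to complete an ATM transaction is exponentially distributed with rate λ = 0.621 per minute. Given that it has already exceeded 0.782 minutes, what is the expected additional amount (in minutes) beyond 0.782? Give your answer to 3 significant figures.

1.61

By memorylessness, the remaining amount past any threshold is again Exp(λ) with mean 1/λ = 1.61031 minutes.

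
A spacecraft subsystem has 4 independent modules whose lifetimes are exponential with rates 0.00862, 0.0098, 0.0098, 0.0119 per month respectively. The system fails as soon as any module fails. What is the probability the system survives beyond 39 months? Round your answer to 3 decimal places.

The time to first failure is exponential with rate Σλ = 0.00862 + 0.0098 + 0.0098 + 0.0119 = 0.04012.
P(min > 39) = e^(−0.04012·39) = e^(−1.5647) ≈ 0.209.

0.209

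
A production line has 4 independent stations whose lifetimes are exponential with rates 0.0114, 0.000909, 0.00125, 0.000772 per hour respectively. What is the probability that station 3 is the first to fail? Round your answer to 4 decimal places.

The time to first failure is exponential with rate Σλ = 0.0114 + 0.000909 + 0.00125 + 0.000772 = 0.014331.
P(station 3 first) = λ_3/Σλ = 0.00125/0.014331 ≈ 0.0872.

0.0872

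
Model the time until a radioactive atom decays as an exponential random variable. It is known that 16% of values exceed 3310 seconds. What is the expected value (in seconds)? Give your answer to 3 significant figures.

e^(−λ·3310) = 0.16 ⇒ λ = −ln(0.16)/3310 = 0.00055365.
Mean = 1/λ = 1806.2 seconds.

1810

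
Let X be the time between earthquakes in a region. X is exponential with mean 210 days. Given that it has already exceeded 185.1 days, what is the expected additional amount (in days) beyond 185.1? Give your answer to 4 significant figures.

The rate is λ = 1/210 = 0.0047619 per day.
By memorylessness, the remaining amount past any threshold is again Exp(λ) with mean 1/λ = 210 days.

210.0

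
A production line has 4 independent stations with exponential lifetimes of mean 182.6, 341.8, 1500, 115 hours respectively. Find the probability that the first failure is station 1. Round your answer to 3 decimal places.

Rates: λ_i = 1/mean_i → 0.00547645, 0.00292569, 0.000666667, 0.00869565; Σλ = 0.0177645.
P(station 1 first) = λ_1/Σλ = 0.00547645/0.0177645 ≈ 0.308.

0.308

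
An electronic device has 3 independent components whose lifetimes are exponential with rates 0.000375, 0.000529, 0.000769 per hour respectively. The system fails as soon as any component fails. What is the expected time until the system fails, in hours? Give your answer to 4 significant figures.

597.7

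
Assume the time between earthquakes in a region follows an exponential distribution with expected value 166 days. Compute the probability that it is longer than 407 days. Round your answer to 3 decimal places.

0.086

The rate is λ = 1/166 = 0.0060241 per day.
P(X > 407) = e^(−λ·407) = e^(−2.4518) ≈ 0.086.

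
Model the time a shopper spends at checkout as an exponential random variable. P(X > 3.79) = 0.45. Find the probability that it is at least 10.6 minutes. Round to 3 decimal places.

0.107

e^(−λ·3.79) = 0.45 ⇒ λ = −ln(0.45)/3.79 = 0.210688.
P(X > 10.6) = e^(−0.210688·10.6) = e^(−2.2333) ≈ 0.107.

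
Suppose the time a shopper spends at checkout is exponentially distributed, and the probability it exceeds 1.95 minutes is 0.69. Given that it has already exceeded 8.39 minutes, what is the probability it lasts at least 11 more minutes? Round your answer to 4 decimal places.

0.1233

From e^(−λ·1.95) = 0.69, λ = −ln(0.69)/1.95 = 0.190289.
Memoryless: P(X > 8.39+11 | X > 8.39) = P(X > 11) = e^(−0.190289·11) ≈ 0.1233.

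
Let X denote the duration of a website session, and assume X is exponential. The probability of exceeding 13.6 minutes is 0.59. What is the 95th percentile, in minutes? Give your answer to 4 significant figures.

77.22

e^(−λ·13.6) = 0.59 ⇒ λ = −ln(0.59)/13.6 = 0.0387965.
95th percentile: 1 − e^(−λt) = 0.95, t = −ln(0.05)/λ = 77.2165 minutes.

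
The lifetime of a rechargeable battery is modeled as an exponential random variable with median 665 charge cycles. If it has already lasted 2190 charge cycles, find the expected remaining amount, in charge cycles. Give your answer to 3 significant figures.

For an exponential, median = ln(2)/λ, so λ = ln 2 / 665 = 0.00104233 per charge cycle.
By memorylessness, the remaining amount past any threshold is again Exp(λ) with mean 1/λ = 959.392 charge cycles.

959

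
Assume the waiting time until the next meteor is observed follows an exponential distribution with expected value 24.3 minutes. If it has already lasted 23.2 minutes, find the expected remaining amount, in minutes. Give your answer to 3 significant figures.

24.3

The rate is λ = 1/24.3 = 0.0411523 per minute.
By memorylessness, the remaining amount past any threshold is again Exp(λ) with mean 1/λ = 24.3 minutes.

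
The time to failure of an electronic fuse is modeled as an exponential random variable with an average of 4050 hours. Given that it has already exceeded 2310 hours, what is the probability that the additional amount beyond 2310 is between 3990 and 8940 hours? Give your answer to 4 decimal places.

0.2634

The rate is λ = 1/4050 = 0.000246914 per hour.
Memoryless: the residual past 2310 is again Exp(λ).
P(3990 < residual < 8940) = e^(−λ·3990) − e^(−λ·8940) = 0.37337 − 0.10999 ≈ 0.2634.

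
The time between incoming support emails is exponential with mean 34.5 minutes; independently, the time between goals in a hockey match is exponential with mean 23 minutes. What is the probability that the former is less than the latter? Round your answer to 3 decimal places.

0.400

λ_1 = 1/34.5 = 0.0289855, λ_2 = 1/23 = 0.0434783.
For independent exponentials, P(the former < the latter) = λ_1/(λ_1+λ_2) = 0.0289855/0.0724638 ≈ 0.400.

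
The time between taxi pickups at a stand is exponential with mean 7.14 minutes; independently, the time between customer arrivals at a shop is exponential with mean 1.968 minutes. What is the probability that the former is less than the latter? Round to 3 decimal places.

0.216

λ_1 = 1/7.14 = 0.140056, λ_2 = 1/1.968 = 0.50813.
For independent exponentials, P(the former < the latter) = λ_1/(λ_1+λ_2) = 0.140056/0.648186 ≈ 0.216.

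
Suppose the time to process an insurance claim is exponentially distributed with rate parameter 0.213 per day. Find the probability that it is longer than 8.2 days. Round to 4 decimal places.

0.1744

P(X > 8.2) = e^(−λ·8.2) = e^(−1.7466) ≈ 0.1744.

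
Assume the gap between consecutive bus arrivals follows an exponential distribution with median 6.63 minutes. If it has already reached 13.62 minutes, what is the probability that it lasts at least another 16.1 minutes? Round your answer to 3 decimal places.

0.186

For an exponential, median = ln(2)/λ, so λ = ln 2 / 6.63 = 0.104547 per minute.
The exponential is memoryless, so the remaining time is again Exp(λ): the condition X > 13.62 is irrelevant.
P(X > 16.1) = e^(−1.6832) ≈ 0.186.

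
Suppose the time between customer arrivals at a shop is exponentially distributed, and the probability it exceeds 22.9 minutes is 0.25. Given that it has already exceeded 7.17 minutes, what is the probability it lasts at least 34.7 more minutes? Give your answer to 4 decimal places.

From e^(−λ·22.9) = 0.25, λ = −ln(0.25)/22.9 = 0.0605369.
Memoryless: P(X > 7.17+34.7 | X > 7.17) = P(X > 34.7) = e^(−0.0605369·34.7) ≈ 0.1224.

0.1224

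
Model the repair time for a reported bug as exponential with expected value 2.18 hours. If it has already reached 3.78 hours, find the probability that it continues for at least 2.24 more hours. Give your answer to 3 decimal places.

0.358

The rate is λ = 1/2.18 = 0.458716 per hour.
By the memoryless property, P(X > 3.78+2.24 | X > 3.78) = P(X > 2.24).
P(X > 2.24) = e^(−1.0275) ≈ 0.358.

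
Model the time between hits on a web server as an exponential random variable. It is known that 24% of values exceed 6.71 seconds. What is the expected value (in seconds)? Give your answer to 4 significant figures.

4.702

e^(−λ·6.71) = 0.24 ⇒ λ = −ln(0.24)/6.71 = 0.212685.
Mean = 1/λ = 4.70179 seconds.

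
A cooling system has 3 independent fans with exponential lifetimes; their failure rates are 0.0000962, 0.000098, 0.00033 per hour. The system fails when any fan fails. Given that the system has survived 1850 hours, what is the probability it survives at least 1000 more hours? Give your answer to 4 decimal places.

0.5920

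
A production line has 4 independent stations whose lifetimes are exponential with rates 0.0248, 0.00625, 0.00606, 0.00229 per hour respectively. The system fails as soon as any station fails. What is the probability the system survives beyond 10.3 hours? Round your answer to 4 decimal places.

0.6664

The time to first failure is exponential with rate Σλ = 0.0248 + 0.00625 + 0.00606 + 0.00229 = 0.0394.
P(min > 10.3) = e^(−0.0394·10.3) = e^(−0.40582) ≈ 0.6664.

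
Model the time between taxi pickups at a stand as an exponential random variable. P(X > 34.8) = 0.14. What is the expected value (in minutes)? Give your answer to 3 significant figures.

e^(−λ·34.8) = 0.14 ⇒ λ = −ln(0.14)/34.8 = 0.0564975.
Mean = 1/λ = 17.6999 minutes.

17.7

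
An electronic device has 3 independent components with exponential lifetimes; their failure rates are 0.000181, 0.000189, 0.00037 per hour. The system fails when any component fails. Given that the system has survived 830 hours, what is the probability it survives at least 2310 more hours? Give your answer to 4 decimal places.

Time to first failure ~ Exp(Σλ) with Σλ = 0.00074.
By memorylessness, P(T > 830+2310 | T > 830) = P(T > 2310) = e^(−0.00074·2310) ≈ 0.1810.

0.1810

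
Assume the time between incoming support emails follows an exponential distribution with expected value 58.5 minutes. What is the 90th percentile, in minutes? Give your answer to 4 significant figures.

The rate is λ = 1/58.5 = 0.017094 per minute.
Set 1 − e^(−λt) = 0.9, so t = −ln(0.1)/λ = 2.3026/0.017094 ≈ 134.701 minutes.

134.7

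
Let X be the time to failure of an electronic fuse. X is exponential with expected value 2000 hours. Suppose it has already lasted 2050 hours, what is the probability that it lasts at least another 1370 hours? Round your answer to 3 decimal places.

0.504

The rate is λ = 1/2000 = 0.0005 per hour.
The exponential is memoryless, so the remaining time is again Exp(λ): the condition X > 2050 is irrelevant.
P(X > 1370) = e^(−0.685) ≈ 0.504.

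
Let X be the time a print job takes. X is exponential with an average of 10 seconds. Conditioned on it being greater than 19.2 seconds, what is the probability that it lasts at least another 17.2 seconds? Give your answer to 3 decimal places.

0.179

The rate is λ = 1/10 = 0.1 per second.
By the memoryless property, P(X > 19.2+17.2 | X > 19.2) = P(X > 17.2).
P(X > 17.2) = e^(−1.72) ≈ 0.179.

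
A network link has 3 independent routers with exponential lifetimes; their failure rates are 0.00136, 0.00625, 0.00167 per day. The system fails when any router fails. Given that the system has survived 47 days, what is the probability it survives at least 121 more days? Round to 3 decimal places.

Time to first failure ~ Exp(Σλ) with Σλ = 0.00928.
By memorylessness, P(T > 47+121 | T > 47) = P(T > 121) = e^(−0.00928·121) ≈ 0.325.

0.325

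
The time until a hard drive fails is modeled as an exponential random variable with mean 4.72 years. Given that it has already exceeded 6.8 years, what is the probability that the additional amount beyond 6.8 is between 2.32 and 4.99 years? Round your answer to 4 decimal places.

0.2643

The rate is λ = 1/4.72 = 0.211864 per year.
Memoryless: the residual past 6.8 is again Exp(λ).
P(2.32 < residual < 4.99) = e^(−λ·2.32) − e^(−λ·4.99) = 0.61169 − 0.34743 ≈ 0.2643.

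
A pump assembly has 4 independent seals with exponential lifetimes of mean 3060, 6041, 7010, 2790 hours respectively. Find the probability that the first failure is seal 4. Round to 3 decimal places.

Rates: λ_i = 1/mean_i → 0.000326797, 0.000165536, 0.000142653, 0.000358423; Σλ = 0.000993409.
P(seal 4 first) = λ_4/Σλ = 0.000358423/0.000993409 ≈ 0.361.

0.361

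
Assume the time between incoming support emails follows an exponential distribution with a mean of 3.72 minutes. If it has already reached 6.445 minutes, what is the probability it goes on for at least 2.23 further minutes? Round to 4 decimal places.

0.5491

The rate is λ = 1/3.72 = 0.268817 per minute.
The exponential is memoryless, so the remaining time is again Exp(λ): the condition X > 6.445 is irrelevant.
P(X > 2.23) = e^(−0.59946) ≈ 0.5491.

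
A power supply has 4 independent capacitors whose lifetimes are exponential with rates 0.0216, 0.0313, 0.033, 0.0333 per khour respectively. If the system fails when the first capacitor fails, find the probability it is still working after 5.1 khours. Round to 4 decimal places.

0.5445

The time to first failure is exponential with rate Σλ = 0.0216 + 0.0313 + 0.033 + 0.0333 = 0.1192.
P(min > 5.1) = e^(−0.1192·5.1) = e^(−0.60792) ≈ 0.5445.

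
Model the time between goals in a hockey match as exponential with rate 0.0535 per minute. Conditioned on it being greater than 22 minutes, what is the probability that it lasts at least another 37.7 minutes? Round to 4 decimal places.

0.1331

P(X > s+t | X > s) = e^(−λ(s+t))/e^(−λs) = e^(−λt), independent of s = 22.
P(X > 37.7) = e^(−2.017) ≈ 0.1331.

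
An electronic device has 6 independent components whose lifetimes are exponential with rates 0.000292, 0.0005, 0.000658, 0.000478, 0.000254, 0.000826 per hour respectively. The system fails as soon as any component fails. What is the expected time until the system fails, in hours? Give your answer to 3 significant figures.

The time to first failure is exponential with rate Σλ = 0.000292 + 0.0005 + 0.000658 + 0.000478 + 0.000254 + 0.000826 = 0.003008.
E[min] = 1/Σλ = 1/0.003008 = 332.447 hours.

332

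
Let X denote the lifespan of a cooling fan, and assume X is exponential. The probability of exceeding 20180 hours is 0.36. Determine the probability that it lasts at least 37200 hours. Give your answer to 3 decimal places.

e^(−λ·20180) = 0.36 ⇒ λ = −ln(0.36)/20180 = 0.0000506269.
P(X > 37200) = e^(−0.0000506269·37200) = e^(−1.8833) ≈ 0.152.

0.152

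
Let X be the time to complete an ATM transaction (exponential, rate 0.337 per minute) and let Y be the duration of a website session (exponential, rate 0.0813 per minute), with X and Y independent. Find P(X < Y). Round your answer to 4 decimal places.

λ_1 = 0.337, λ_2 = 0.0813.
For independent exponentials, P(X < Y) = λ_1/(λ_1+λ_2) = 0.337/0.4183 ≈ 0.8056.

0.8056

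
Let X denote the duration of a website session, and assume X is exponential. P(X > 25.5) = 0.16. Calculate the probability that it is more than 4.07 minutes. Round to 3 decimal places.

0.746

e^(−λ·25.5) = 0.16 ⇒ λ = −ln(0.16)/25.5 = 0.0718659.
P(X > 4.07) = e^(−0.0718659·4.07) = e^(−0.29249) ≈ 0.746.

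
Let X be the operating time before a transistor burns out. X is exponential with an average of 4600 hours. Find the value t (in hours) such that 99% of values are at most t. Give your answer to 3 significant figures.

The rate is λ = 1/4600 = 0.000217391 per hour.
Set 1 − e^(−λt) = 0.99, so t = −ln(0.01)/λ = 4.6052/0.000217391 ≈ 21183.8 hours.

21200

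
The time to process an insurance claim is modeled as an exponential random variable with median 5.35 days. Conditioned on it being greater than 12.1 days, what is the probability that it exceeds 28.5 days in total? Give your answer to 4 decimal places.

0.1195

For an exponential, median = ln(2)/λ, so λ = ln 2 / 5.35 = 0.12956 per day.
By the memoryless property, P(X > 12.1+16.4 | X > 12.1) = P(X > 16.4).
P(X > 16.4) = e^(−2.1248) ≈ 0.1195.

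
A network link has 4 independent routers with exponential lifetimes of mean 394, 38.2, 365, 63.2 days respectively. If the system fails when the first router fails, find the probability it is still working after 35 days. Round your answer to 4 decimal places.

0.1911

The first failure time is exponential with rate Σλ_i = 1/394 + 1/38.2 + 1/365 + 1/63.2 = 0.0472786 per day.
P(min > 35) = e^(−0.0472786·35) = e^(−1.6548) ≈ 0.1911.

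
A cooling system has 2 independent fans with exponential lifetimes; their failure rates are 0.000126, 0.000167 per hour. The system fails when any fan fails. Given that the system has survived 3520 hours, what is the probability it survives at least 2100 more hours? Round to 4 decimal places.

Time to first failure ~ Exp(Σλ) with Σλ = 0.000293.
By memorylessness, P(T > 3520+2100 | T > 3520) = P(T > 2100) = e^(−0.000293·2100) ≈ 0.5405.

0.5405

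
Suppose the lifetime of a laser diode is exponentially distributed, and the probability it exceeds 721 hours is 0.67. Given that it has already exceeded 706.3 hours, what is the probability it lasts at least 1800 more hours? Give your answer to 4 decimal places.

0.3680

From e^(−λ·721) = 0.67, λ = −ln(0.67)/721 = 0.000555447.
Memoryless: P(X > 706.3+1800 | X > 706.3) = P(X > 1800) = e^(−0.000555447·1800) ≈ 0.3680.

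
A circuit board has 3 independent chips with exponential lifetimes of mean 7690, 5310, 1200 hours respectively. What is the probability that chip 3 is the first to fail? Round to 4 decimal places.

0.7236

Rates: λ_i = 1/mean_i → 0.000130039, 0.000188324, 0.000833333; Σλ = 0.0011517.
P(chip 3 first) = λ_3/Σλ = 0.000833333/0.0011517 ≈ 0.7236.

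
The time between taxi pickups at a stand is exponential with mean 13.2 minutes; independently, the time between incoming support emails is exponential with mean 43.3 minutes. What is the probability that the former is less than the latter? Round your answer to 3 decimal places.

λ_1 = 1/13.2 = 0.0757576, λ_2 = 1/43.3 = 0.0230947.
For independent exponentials, P(the former < the latter) = λ_1/(λ_1+λ_2) = 0.0757576/0.0988523 ≈ 0.766.

0.766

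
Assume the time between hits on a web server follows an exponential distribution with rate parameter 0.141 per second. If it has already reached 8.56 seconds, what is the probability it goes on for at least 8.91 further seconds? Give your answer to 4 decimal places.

0.2847

P(X > s+t | X > s) = e^(−λ(s+t))/e^(−λs) = e^(−λt), independent of s = 8.56.
P(X > 8.91) = e^(−1.2563) ≈ 0.2847.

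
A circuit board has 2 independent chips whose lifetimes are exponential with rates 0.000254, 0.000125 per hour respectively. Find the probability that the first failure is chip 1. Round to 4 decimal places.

0.6702

The time to first failure is exponential with rate Σλ = 0.000254 + 0.000125 = 0.000379.
P(chip 1 first) = λ_1/Σλ = 0.000254/0.000379 ≈ 0.6702.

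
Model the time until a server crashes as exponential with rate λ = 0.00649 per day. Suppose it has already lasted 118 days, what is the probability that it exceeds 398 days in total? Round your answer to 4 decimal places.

0.1625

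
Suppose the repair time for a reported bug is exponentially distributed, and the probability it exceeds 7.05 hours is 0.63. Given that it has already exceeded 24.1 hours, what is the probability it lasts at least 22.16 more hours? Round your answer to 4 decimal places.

From e^(−λ·7.05) = 0.63, λ = −ln(0.63)/7.05 = 0.0655369.
Memoryless: P(X > 24.1+22.16 | X > 24.1) = P(X > 22.16) = e^(−0.0655369·22.16) ≈ 0.2340.

0.2340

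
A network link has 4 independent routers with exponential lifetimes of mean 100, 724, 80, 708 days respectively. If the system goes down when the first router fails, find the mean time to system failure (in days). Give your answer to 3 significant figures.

The first failure time is exponential with rate Σλ_i = 1/100 + 1/724 + 1/80 + 1/708 = 0.0252936 per day.
E[min] = 1/Σλ = 1/0.0252936 = 39.5356 days.

39.5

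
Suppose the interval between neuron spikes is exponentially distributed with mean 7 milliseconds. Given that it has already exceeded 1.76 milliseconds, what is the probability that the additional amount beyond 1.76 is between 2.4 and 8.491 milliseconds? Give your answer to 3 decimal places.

The rate is λ = 1/7 = 0.142857 per millisecond.
Memoryless: the residual past 1.76 is again Exp(λ).
P(2.4 < residual < 8.491) = e^(−λ·2.4) − e^(−λ·8.491) = 0.70974 − 0.29730 ≈ 0.412.

0.412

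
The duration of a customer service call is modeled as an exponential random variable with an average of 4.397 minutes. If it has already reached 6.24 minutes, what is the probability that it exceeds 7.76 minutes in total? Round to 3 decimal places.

0.708

The rate is λ = 1/4.397 = 0.227428 per minute.
The exponential is memoryless, so the remaining time is again Exp(λ): the condition X > 6.24 is irrelevant.
P(X > 1.52) = e^(−0.34569) ≈ 0.708.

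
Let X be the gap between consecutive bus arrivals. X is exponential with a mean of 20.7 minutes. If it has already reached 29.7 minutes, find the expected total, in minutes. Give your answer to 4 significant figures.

The rate is λ = 1/20.7 = 0.0483092 per minute.
By memorylessness, E[X | X > 29.7] = 29.7 + 1/λ = 29.7 + 20.7 = 50.4 minutes.

50.40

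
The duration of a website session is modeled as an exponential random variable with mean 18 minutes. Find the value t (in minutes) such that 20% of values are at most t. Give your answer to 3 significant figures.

4.02

The rate is λ = 1/18 = 0.0555556 per minute.
Set 1 − e^(−λt) = 0.2, so t = −ln(0.8)/λ = 0.22314/0.0555556 ≈ 4.01658 minutes.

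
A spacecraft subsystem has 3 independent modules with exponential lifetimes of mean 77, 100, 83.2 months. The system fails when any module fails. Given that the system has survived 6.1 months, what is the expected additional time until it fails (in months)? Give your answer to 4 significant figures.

First-failure rate Σλ = 1/77 + 1/100 + 1/83.2 = 0.0350062.
By memorylessness the expected residual is 1/Σλ = 28.5663 months, regardless of the 6.1 already elapsed.

28.57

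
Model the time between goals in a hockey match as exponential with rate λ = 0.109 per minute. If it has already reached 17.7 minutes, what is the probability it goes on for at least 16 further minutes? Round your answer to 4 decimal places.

P(X > s+t | X > s) = e^(−λ(s+t))/e^(−λs) = e^(−λt), independent of s = 17.7.
P(X > 16) = e^(−1.744) ≈ 0.1748.

0.1748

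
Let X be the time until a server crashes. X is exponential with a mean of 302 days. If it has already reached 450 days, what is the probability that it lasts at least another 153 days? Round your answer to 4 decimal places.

The rate is λ = 1/302 = 0.00331126 per day.
P(X > s+t | X > s) = e^(−λ(s+t))/e^(−λs) = e^(−λt), independent of s = 450.
P(X > 153) = e^(−0.50662) ≈ 0.6025.

0.6025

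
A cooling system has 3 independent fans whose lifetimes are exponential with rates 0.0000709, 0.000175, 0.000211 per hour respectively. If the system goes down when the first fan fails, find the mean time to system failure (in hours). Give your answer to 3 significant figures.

2190

The time to first failure is exponential with rate Σλ = 0.0000709 + 0.000175 + 0.000211 = 0.0004569.
E[min] = 1/Σλ = 1/0.0004569 = 2188.66 hours.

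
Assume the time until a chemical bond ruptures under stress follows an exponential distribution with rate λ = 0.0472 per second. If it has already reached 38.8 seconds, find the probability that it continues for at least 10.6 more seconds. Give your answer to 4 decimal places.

0.6063

P(X > s+t | X > s) = e^(−λ(s+t))/e^(−λs) = e^(−λt), independent of s = 38.8.
P(X > 10.6) = e^(−0.50032) ≈ 0.6063.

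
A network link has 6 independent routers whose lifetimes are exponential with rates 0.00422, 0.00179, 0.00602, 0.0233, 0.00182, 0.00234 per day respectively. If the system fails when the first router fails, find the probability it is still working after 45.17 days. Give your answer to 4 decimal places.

The time to first failure is exponential with rate Σλ = 0.00422 + 0.00179 + 0.00602 + 0.0233 + 0.00182 + 0.00234 = 0.03949.
P(min > 45.17) = e^(−0.03949·45.17) = e^(−1.7838) ≈ 0.1680.

0.1680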